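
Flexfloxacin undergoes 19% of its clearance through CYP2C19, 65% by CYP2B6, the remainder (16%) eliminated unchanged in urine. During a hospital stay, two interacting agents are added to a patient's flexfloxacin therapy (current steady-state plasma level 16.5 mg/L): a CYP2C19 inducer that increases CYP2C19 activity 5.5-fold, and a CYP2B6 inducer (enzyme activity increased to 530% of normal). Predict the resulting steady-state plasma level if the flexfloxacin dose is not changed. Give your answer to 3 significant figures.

The CYP2C19 pathway (19% of clearance) rises to 5.5× activity: 0.19 × 5.5 = 1.045.
The CYP2B6 pathway (65% of clearance) rises to 5.3× activity: 0.65 × 5.3 = 3.445.
The remaining 16% of clearance is unaffected.
New clearance relative to baseline: 1.045 + 3.445 + 0.16 = 4.65.
New steady-state plasma level = 16.5 / 4.65 = 3.55 mg/L (concentration scales inversely with clearance).

3.55 mg/L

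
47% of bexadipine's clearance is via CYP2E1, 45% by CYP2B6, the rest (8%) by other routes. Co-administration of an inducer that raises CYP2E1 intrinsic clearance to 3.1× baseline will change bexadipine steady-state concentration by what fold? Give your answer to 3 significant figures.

0.503

The CYP2E1 pathway (47% of clearance) increases to 3.1× activity: 0.47 × 3.1 = 1.457.
CYP2B6 (45%) and the residual 8% are unaffected.
CL_new/CL_old = 1.457 + 0.45 + 0.08 = 1.987.
Since steady-state concentration ∝ 1/CL, the ratio is 1 / 1.987 = 0.503.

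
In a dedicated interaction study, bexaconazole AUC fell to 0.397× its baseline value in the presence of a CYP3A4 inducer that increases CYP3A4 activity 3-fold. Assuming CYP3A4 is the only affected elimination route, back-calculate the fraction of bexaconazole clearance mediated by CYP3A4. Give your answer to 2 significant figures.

CL'/CL = 1 / 0.397 = 2.519
3·fm + (1 − fm) = 2.519
fm = (2.519 − 1) / (3 − 1) = 0.76

0.76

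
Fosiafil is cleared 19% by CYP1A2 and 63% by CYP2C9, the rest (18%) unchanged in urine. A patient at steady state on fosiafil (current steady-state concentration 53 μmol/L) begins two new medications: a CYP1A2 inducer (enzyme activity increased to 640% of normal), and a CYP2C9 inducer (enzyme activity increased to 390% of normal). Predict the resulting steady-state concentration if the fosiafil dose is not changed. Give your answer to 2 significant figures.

14 μmol/L

The CYP1A2 pathway (19% of clearance) increases to 6.4× activity: 0.19 × 6.4 = 1.216.
The CYP2C9 pathway (63% of clearance) is boosted to 3.9× activity: 0.63 × 3.9 = 2.457.
The remaining 18% of clearance is unaffected.
Relative clearance = 1.216 + 2.457 + 0.18 = 3.853.
Dividing the baseline by the relative clearance: 53 / 3.853 = 14 μmol/L.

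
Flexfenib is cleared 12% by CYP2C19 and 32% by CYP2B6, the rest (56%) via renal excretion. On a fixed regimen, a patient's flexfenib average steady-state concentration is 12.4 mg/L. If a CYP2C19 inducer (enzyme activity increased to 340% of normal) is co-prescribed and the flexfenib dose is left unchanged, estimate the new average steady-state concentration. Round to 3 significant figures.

9.63 mg/L

The CYP2C19 pathway (12% of clearance) is boosted to 3.4× activity: 0.12 × 3.4 = 0.408.
CYP2B6 (32%) and the residual 56% are unaffected.
New clearance relative to baseline: 0.408 + 0.32 + 0.56 = 1.288.
With dosing unchanged, average steady-state concentration scales as 1/CL: 12.4 / 1.288 = 9.63 mg/L.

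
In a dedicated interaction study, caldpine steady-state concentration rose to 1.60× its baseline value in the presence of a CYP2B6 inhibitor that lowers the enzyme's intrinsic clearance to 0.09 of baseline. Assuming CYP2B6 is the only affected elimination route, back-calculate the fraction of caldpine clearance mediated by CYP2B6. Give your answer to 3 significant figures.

0.412

Let fm be the CYP2B6 fraction. New clearance relative to baseline = fm × 0.09 + (1 − fm).
Steady-state concentration ratio = 1 / (new CL fraction), so new CL fraction = 1 / 1.60 = 0.625.
fm × 0.09 + 1 − fm = 0.625  ⇒  fm × (0.09 − 1) = −0.375  ⇒  fm = 0.412.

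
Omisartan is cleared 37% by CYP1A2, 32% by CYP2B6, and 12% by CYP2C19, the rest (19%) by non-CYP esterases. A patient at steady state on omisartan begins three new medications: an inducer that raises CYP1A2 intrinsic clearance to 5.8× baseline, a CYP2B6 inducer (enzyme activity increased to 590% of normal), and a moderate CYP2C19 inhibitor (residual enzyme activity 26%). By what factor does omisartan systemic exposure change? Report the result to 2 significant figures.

0.24

The CYP1A2 pathway (37% of clearance) rises to 5.8× activity: 0.37 × 5.8 = 2.146.
The CYP2B6 pathway (32% of clearance) increases to 5.9× activity: 0.32 × 5.9 = 1.888.
The CYP2C19 pathway (12% of clearance) is reduced to 0.26× activity: 0.12 × 0.26 = 0.0312.
The remaining 19% of clearance is unaffected.
Relative clearance = 2.146 + 1.888 + 0.0312 + 0.19 = 4.2552.
Because systemic exposure varies inversely with clearance, the combined effect is 1 / 4.2552 = 0.24.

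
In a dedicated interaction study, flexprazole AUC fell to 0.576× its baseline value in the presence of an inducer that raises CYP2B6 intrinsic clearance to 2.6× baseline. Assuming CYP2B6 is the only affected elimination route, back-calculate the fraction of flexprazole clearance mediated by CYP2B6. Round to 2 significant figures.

Write x for the fraction cleared via CYP2B6. The observed AUC change means clearance rose to 1/0.576 = 1.736 of baseline.
Only the CYP2B6 route changed, so 1.736 = x·2.6 + (1 − x), giving x = 0.46.

0.46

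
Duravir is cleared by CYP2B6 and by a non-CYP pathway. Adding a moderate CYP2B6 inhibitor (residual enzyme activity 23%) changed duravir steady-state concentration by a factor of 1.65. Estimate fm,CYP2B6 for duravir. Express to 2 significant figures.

Call the CYP2B6 fraction fm. After the interaction, CL_new/CL_old = fm × 0.23 + (1 − fm).
Steady-state concentration ratio = 1 / (new CL fraction), so new CL fraction = 1 / 1.65 = 0.6061.
fm × 0.23 + 1 − fm = 0.6061  ⇒  fm × (0.23 − 1) = −0.3939  ⇒  fm = 0.51.

0.51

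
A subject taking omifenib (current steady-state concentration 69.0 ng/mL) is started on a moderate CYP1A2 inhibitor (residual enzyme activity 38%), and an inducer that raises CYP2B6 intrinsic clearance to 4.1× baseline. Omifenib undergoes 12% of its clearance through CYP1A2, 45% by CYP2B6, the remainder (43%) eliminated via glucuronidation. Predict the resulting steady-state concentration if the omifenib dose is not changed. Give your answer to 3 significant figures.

The CYP1A2 pathway (12% of clearance) is reduced to 0.38× activity: 0.12 × 0.38 = 0.0456.
The CYP2B6 pathway (45% of clearance) increases to 4.1× activity: 0.45 × 4.1 = 1.845.
The remaining 43% of clearance is unaffected.
CL_new/CL_old = 0.0456 + 1.845 + 0.43 = 2.3206.
Dividing the baseline by the relative clearance: 69.0 / 2.3206 = 29.7 ng/mL.

29.7 ng/mL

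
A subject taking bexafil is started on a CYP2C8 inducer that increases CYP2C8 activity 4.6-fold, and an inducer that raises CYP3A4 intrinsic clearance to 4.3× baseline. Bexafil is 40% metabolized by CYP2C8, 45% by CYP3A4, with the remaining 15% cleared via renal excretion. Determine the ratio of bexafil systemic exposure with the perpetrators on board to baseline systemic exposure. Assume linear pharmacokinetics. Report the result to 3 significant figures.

0.255

The CYP2C8 pathway (40% of clearance) rises to 4.6× activity: 0.4 × 4.6 = 1.84.
The CYP3A4 pathway (45% of clearance) increases to 4.3× activity: 0.45 × 4.3 = 1.935.
The remaining 15% of clearance is unaffected.
New clearance relative to baseline: 1.84 + 1.935 + 0.15 = 3.925.
Net systemic exposure ratio = 1 / 3.925 = 0.255.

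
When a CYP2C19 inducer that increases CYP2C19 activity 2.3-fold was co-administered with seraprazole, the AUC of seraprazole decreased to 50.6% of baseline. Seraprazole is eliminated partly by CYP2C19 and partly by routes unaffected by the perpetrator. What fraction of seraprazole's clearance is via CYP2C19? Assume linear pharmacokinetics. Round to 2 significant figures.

0.75

Let fm be the CYP2C19 fraction. New clearance relative to baseline = fm × 2.3 + (1 − fm).
AUC ratio = 1 / (new CL fraction), so new CL fraction = 1 / 0.506 = 1.976.
fm × 2.3 + 1 − fm = 1.976  ⇒  fm × (2.3 − 1) = 0.9763  ⇒  fm = 0.75.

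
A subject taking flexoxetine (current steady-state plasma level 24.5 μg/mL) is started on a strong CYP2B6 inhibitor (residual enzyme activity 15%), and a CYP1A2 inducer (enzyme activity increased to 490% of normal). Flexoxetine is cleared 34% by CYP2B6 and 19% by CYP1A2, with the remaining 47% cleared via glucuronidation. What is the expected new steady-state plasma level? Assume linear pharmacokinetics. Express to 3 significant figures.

The CYP2B6 pathway (34% of clearance) drops to 0.15× activity: 0.34 × 0.15 = 0.051.
The CYP1A2 pathway (19% of clearance) is boosted to 4.9× activity: 0.19 × 4.9 = 0.931.
The remaining 47% of clearance is unaffected.
New clearance relative to baseline: 0.051 + 0.931 + 0.47 = 1.452.
New steady-state plasma level = 24.5 / 1.452 = 16.9 μg/mL (concentration scales inversely with clearance).

16.9 μg/mL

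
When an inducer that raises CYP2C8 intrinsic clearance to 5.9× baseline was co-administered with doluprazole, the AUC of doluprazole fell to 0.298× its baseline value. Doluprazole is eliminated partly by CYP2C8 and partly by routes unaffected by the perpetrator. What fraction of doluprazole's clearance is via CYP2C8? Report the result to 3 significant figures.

CL'/CL = 1 / 0.298 = 3.356
5.9·fm + (1 − fm) = 3.356
fm = (3.356 − 1) / (5.9 − 1) = 0.481

0.481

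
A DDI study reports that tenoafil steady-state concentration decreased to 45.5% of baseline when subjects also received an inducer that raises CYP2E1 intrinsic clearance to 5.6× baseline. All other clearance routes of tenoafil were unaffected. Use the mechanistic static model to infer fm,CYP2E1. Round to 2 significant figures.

0.26

Let fm be the CYP2E1 fraction. New clearance relative to baseline = fm × 5.6 + (1 − fm).
Steady-state concentration ratio = 1 / (new CL fraction), so new CL fraction = 1 / 0.455 = 2.198.
fm × 5.6 + 1 − fm = 2.198  ⇒  fm × (5.6 − 1) = 1.198  ⇒  fm = 0.26.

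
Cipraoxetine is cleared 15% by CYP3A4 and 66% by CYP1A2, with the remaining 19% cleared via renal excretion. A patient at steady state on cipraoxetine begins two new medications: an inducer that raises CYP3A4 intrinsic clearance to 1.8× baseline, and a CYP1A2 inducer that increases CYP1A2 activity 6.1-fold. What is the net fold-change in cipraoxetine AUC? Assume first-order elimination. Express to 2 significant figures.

0.22

The CYP3A4 pathway (15% of clearance) increases to 1.8× activity: 0.15 × 1.8 = 0.27.
The CYP1A2 pathway (66% of clearance) increases to 6.1× activity: 0.66 × 6.1 = 4.026.
The remaining 19% of clearance is unaffected.
Relative clearance = 0.27 + 4.026 + 0.19 = 4.486.
AUC ∝ 1/CL: fold-change = 1 / 4.486 = 0.22.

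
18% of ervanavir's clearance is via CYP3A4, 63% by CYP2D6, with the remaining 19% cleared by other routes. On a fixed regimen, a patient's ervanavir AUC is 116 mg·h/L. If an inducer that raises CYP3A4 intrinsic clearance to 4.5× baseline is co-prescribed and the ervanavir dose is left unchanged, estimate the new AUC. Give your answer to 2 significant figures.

CYP3A4: 0.18 × 4.5 = 0.81
CYP2D6: 0.63 (unchanged)
Other: 0.19 (unchanged)
New clearance relative to baseline: 0.81 + 0.63 + 0.19 = 1.63.
New AUC = baseline ÷ relative clearance = 116 / 1.63 = 71 mg·h/L.

71 mg·h/L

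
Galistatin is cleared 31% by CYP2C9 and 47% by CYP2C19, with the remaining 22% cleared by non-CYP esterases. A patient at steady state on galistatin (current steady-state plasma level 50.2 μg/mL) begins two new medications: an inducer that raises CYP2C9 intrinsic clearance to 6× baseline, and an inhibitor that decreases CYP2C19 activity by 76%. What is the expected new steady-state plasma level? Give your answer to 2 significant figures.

The CYP2C9 pathway (31% of clearance) rises to 6× activity: 0.31 × 6 = 1.86.
The CYP2C19 pathway (47% of clearance) drops to 0.24× activity: 0.47 × 0.24 = 0.1128.
The remaining 22% of clearance is unaffected.
Relative clearance = 1.86 + 0.1128 + 0.22 = 2.1928.
New steady-state plasma level = 50.2 / 2.1928 = 23 μg/mL (concentration scales inversely with clearance).

23 μg/mL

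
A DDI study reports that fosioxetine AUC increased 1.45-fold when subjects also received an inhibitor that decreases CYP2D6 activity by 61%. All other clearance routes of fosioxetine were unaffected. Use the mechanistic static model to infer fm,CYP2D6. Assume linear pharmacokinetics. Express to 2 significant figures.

0.51

CL'/CL = 1 / 1.45 = 0.6897
0.39·fm + (1 − fm) = 0.6897
fm = (0.6897 − 1) / (0.39 − 1) = 0.51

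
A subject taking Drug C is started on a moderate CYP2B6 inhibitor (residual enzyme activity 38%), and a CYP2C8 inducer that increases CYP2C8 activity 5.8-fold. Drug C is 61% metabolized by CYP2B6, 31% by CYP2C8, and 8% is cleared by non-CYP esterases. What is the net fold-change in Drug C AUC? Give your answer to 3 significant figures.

0.474

The CYP2B6 pathway (61% of clearance) falls to 0.38× activity: 0.61 × 0.38 = 0.2318.
The CYP2C8 pathway (31% of clearance) rises to 5.8× activity: 0.31 × 5.8 = 1.798.
Non-CYP routes (8%) are unchanged.
Relative clearance = 0.2318 + 1.798 + 0.08 = 2.1098.
Net AUC ratio = 1 / 2.1098 = 0.474.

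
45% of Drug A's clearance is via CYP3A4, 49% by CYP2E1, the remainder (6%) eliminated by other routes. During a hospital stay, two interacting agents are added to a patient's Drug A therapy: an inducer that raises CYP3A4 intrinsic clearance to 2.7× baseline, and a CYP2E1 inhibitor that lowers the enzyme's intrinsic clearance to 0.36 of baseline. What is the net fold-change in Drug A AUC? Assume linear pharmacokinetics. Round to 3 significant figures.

0.689

The CYP3A4 pathway (45% of clearance) is boosted to 2.7× activity: 0.45 × 2.7 = 1.215.
The CYP2E1 pathway (49% of clearance) falls to 0.36× activity: 0.49 × 0.36 = 0.1764.
The remaining 6% of clearance is unaffected.
CL_new/CL_old = 1.215 + 0.1764 + 0.06 = 1.4514.
Net AUC ratio = 1 / 1.4514 = 0.689.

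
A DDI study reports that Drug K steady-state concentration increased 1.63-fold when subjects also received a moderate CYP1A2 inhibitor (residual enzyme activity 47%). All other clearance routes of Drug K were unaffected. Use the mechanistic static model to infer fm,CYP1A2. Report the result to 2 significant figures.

0.73

CL'/CL = 1 / 1.63 = 0.6135
0.47·fm + (1 − fm) = 0.6135
fm = (0.6135 − 1) / (0.47 − 1) = 0.73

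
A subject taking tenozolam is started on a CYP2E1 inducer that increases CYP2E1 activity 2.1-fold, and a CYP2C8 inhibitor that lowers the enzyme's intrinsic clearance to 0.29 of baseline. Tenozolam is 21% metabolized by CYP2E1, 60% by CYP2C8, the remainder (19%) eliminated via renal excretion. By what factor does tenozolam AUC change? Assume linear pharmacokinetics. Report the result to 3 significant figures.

The CYP2E1 pathway (21% of clearance) increases to 2.1× activity: 0.21 × 2.1 = 0.441.
The CYP2C8 pathway (60% of clearance) falls to 0.29× activity: 0.6 × 0.29 = 0.174.
The remaining 19% of clearance is unaffected.
CL_new/CL_old = 0.441 + 0.174 + 0.19 = 0.805.
Because AUC varies inversely with clearance, the combined effect is 1 / 0.805 = 1.24.

1.24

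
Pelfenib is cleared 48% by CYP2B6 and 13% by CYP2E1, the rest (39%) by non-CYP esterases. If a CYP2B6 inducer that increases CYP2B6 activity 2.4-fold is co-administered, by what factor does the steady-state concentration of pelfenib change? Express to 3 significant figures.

CYP2B6: 0.48 × 2.4 = 1.152
CYP2E1: 0.13 (unchanged)
Other: 0.39 (unchanged)
Relative clearance = 1.152 + 0.13 + 0.39 = 1.672.
Steady-state concentration is inversely proportional to clearance, so the fold-change is 1 / 1.672 = 0.598.

0.598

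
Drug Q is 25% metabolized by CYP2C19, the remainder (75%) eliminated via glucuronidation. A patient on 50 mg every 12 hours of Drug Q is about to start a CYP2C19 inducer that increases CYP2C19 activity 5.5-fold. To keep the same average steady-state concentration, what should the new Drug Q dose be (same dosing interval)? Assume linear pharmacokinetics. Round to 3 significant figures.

The CYP2C19 pathway (25% of clearance) is boosted to 5.5× activity: 0.25 × 5.5 = 1.375.
The remaining 75% of clearance is unaffected.
CL_new/CL_old = 1.375 + 0.75 = 2.125.
To maintain the same steady-state level, dose must scale with clearance: new dose = 50 × 2.125 = 106 mg.

106 mg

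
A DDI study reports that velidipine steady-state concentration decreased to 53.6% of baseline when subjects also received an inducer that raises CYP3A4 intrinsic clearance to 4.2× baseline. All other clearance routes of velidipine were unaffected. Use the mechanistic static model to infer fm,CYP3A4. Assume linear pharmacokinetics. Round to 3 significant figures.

0.271

Call the CYP3A4 fraction fm. After the interaction, CL_new/CL_old = fm × 4.2 + (1 − fm).
Steady-state concentration ratio = 1 / (new CL fraction), so new CL fraction = 1 / 0.536 = 1.866.
fm × 4.2 + 1 − fm = 1.866  ⇒  fm × (4.2 − 1) = 0.8657  ⇒  fm = 0.271.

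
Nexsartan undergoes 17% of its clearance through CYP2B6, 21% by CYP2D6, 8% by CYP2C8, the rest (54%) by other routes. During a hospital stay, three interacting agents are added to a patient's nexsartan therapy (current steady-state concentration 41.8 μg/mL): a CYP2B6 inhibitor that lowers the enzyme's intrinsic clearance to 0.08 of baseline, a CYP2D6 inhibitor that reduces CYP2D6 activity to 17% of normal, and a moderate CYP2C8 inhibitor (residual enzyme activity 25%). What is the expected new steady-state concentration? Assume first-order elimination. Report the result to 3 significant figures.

68.6 μg/mL

CYP2B6: 0.17 × 0.08 = 0.0136
CYP2D6: 0.21 × 0.17 = 0.0357
CYP2C8: 0.08 × 0.25 = 0.02
Other: 0.54 (unchanged)
New clearance relative to baseline: 0.0136 + 0.0357 + 0.02 + 0.54 = 0.6093.
Dividing the baseline by the relative clearance: 41.8 / 0.6093 = 68.6 μg/mL.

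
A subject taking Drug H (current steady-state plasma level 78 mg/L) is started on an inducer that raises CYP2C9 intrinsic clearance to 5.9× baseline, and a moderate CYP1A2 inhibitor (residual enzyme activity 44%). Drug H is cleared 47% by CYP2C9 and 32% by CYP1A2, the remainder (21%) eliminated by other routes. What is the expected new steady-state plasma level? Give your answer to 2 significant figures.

25 mg/L

The CYP2C9 pathway (47% of clearance) rises to 5.9× activity: 0.47 × 5.9 = 2.773.
The CYP1A2 pathway (32% of clearance) is reduced to 0.44× activity: 0.32 × 0.44 = 0.1408.
Non-CYP routes (21%) are unchanged.
CL_new/CL_old = 2.773 + 0.1408 + 0.21 = 3.1238.
New steady-state plasma level = 78 / 3.1238 = 25 mg/L (concentration scales inversely with clearance).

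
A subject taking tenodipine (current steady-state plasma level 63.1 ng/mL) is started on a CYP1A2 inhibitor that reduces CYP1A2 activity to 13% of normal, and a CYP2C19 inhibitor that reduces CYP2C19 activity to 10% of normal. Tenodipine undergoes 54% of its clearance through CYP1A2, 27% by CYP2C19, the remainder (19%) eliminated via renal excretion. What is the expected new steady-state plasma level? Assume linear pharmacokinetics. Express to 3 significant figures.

The CYP1A2 pathway (54% of clearance) falls to 0.13× activity: 0.54 × 0.13 = 0.0702.
The CYP2C19 pathway (27% of clearance) is reduced to 0.1× activity: 0.27 × 0.1 = 0.027.
The remaining 19% of clearance is unaffected.
CL_new/CL_old = 0.0702 + 0.027 + 0.19 = 0.2872.
New steady-state plasma level = 63.1 / 0.2872 = 220 ng/mL (concentration scales inversely with clearance).

220 ng/mL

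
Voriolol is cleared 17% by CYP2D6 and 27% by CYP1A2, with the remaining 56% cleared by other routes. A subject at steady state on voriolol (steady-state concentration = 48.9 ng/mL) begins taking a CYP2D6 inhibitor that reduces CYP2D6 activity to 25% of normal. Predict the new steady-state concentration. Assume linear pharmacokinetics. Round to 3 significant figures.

56.0 ng/mL

CYP2D6: 0.17 × 0.25 = 0.0425
CYP1A2: 0.27 (unchanged)
Other: 0.56 (unchanged)
CL_new/CL_old = 0.0425 + 0.27 + 0.56 = 0.8725.
With dosing unchanged, steady-state concentration scales as 1/CL: 48.9 / 0.8725 = 56.0 ng/mL.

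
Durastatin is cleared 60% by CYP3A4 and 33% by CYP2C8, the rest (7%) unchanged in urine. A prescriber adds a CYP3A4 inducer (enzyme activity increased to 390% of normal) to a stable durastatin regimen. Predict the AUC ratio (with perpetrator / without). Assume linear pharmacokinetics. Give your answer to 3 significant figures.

0.365

The CYP3A4 pathway (60% of clearance) increases to 3.9× activity: 0.6 × 3.9 = 2.34.
CYP2C8 (33%) and the residual 7% are unaffected.
Relative clearance = 2.34 + 0.33 + 0.07 = 2.74.
AUC ratio = CL_old/CL_new = 1 / 2.74 = 0.365.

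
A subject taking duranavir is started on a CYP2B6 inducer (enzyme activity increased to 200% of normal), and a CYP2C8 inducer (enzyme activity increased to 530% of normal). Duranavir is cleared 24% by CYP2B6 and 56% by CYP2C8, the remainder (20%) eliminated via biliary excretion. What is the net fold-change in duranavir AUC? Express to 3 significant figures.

0.274

CYP2B6: 0.24 × 2 = 0.48
CYP2C8: 0.56 × 5.3 = 2.968
Other: 0.2 (unchanged)
New clearance relative to baseline: 0.48 + 2.968 + 0.2 = 3.648.
Because AUC varies inversely with clearance, the combined effect is 1 / 3.648 = 0.274.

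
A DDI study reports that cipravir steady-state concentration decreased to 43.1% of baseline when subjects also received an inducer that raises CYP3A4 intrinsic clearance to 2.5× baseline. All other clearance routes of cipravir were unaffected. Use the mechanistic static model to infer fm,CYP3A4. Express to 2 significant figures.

Call the CYP3A4 fraction fm. After the interaction, CL_new/CL_old = fm × 2.5 + (1 − fm).
Steady-state concentration ratio = 1 / (new CL fraction), so new CL fraction = 1 / 0.431 = 2.32.
fm × 2.5 + 1 − fm = 2.32  ⇒  fm × (2.5 − 1) = 1.32  ⇒  fm = 0.88.

0.88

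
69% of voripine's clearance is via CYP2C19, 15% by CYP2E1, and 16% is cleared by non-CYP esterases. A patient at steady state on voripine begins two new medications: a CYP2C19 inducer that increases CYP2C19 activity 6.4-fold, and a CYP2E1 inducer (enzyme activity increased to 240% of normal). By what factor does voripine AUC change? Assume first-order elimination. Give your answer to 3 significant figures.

CYP2C19: 0.69 × 6.4 = 4.416
CYP2E1: 0.15 × 2.4 = 0.36
Other: 0.16 (unchanged)
Relative clearance = 4.416 + 0.36 + 0.16 = 4.936.
Because AUC varies inversely with clearance, the combined effect is 1 / 4.936 = 0.203.

0.203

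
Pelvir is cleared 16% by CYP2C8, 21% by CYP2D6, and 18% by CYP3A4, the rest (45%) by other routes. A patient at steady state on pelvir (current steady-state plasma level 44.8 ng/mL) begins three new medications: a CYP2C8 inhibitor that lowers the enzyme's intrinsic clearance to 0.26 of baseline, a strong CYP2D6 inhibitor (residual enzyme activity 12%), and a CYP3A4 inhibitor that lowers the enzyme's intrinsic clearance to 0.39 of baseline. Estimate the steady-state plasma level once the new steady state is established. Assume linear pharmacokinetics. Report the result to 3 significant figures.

76.3 ng/mL

The CYP2C8 pathway (16% of clearance) is reduced to 0.26× activity: 0.16 × 0.26 = 0.0416.
The CYP2D6 pathway (21% of clearance) is reduced to 0.12× activity: 0.21 × 0.12 = 0.0252.
The CYP3A4 pathway (18% of clearance) drops to 0.39× activity: 0.18 × 0.39 = 0.0702.
Non-CYP routes (45%) are unchanged.
New clearance relative to baseline: 0.0416 + 0.0252 + 0.0702 + 0.45 = 0.587.
New steady-state plasma level = 44.8 / 0.587 = 76.3 ng/mL (concentration scales inversely with clearance).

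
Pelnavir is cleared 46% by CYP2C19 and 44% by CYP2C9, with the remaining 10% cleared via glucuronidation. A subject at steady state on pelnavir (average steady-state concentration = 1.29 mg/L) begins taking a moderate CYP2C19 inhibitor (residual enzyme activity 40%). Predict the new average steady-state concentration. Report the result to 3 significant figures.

1.78 mg/L

The CYP2C19 pathway (46% of clearance) is reduced to 0.4× activity: 0.46 × 0.4 = 0.184.
CYP2C9 (44%) and the residual 10% are unaffected.
CL_new/CL_old = 0.184 + 0.44 + 0.1 = 0.724.
New average steady-state concentration = baseline ÷ relative clearance = 1.29 / 0.724 = 1.78 mg/L.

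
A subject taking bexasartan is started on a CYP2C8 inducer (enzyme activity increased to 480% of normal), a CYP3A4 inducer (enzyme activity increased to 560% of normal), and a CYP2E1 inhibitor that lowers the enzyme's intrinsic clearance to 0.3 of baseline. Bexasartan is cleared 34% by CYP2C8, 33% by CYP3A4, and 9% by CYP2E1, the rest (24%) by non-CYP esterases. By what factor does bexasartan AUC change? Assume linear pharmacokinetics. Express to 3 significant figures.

The CYP2C8 pathway (34% of clearance) rises to 4.8× activity: 0.34 × 4.8 = 1.632.
The CYP3A4 pathway (33% of clearance) is boosted to 5.6× activity: 0.33 × 5.6 = 1.848.
The CYP2E1 pathway (9% of clearance) drops to 0.3× activity: 0.09 × 0.3 = 0.027.
Non-CYP routes (24%) are unchanged.
CL_new/CL_old = 1.632 + 1.848 + 0.027 + 0.24 = 3.747.
Net AUC ratio = 1 / 3.747 = 0.267.

0.267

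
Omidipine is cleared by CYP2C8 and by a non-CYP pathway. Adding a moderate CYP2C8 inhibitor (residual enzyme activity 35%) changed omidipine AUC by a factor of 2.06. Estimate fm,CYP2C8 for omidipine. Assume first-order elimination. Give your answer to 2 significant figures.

0.79

CL'/CL = 1 / 2.06 = 0.4854
0.35·fm + (1 − fm) = 0.4854
fm = (0.4854 − 1) / (0.35 − 1) = 0.79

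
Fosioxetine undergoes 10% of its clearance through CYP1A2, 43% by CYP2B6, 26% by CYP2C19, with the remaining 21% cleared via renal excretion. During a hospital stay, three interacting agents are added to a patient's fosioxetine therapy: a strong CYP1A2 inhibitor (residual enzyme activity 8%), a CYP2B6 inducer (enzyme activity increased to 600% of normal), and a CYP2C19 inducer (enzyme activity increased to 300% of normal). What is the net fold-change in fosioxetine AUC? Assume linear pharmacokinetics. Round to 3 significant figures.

0.279

CYP1A2: 0.1 × 0.08 = 0.008
CYP2B6: 0.43 × 6 = 2.58
CYP2C19: 0.26 × 3 = 0.78
Other: 0.21 (unchanged)
New clearance relative to baseline: 0.008 + 2.58 + 0.78 + 0.21 = 3.578.
Because AUC varies inversely with clearance, the combined effect is 1 / 3.578 = 0.279.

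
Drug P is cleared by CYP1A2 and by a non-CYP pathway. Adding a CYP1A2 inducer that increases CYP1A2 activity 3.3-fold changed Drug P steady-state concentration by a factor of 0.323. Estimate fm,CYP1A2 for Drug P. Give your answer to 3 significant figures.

CL'/CL = 1 / 0.323 = 3.096
3.3·fm + (1 − fm) = 3.096
fm = (3.096 − 1) / (3.3 − 1) = 0.911

0.911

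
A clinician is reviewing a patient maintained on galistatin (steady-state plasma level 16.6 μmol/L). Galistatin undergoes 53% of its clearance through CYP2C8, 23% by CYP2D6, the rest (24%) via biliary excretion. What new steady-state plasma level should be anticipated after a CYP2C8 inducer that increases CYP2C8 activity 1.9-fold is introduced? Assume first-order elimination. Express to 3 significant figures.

11.2 μmol/L

The CYP2C8 pathway (53% of clearance) is boosted to 1.9× activity: 0.53 × 1.9 = 1.007.
CYP2D6 (23%) and the residual 24% are unaffected.
Relative clearance = 1.007 + 0.23 + 0.24 = 1.477.
With dosing unchanged, steady-state plasma level scales as 1/CL: 16.6 / 1.477 = 11.2 μmol/L.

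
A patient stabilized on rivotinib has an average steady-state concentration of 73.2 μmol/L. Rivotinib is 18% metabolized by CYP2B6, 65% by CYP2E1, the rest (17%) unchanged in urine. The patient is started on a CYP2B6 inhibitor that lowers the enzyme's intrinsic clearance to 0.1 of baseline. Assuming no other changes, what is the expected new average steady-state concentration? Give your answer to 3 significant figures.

CYP2B6: 0.18 × 0.1 = 0.018
CYP2E1: 0.65 (unchanged)
Other: 0.17 (unchanged)
New clearance relative to baseline: 0.018 + 0.65 + 0.17 = 0.838.
New average steady-state concentration = baseline ÷ relative clearance = 73.2 / 0.838 = 87.4 μmol/L.

87.4 μmol/L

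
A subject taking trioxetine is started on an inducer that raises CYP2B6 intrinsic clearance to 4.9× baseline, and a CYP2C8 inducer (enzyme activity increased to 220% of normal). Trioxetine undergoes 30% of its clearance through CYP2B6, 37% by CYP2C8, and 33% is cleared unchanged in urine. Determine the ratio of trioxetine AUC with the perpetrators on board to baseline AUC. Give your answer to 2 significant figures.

CYP2B6: 0.3 × 4.9 = 1.47
CYP2C8: 0.37 × 2.2 = 0.814
Other: 0.33 (unchanged)
Relative clearance = 1.47 + 0.814 + 0.33 = 2.614.
Because AUC varies inversely with clearance, the combined effect is 1 / 2.614 = 0.38.

0.38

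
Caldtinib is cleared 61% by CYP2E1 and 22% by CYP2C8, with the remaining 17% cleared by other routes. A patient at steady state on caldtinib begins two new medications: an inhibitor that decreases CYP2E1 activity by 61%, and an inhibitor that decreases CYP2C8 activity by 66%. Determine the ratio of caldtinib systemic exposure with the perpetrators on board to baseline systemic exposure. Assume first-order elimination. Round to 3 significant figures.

2.07

The CYP2E1 pathway (61% of clearance) is reduced to 0.39× activity: 0.61 × 0.39 = 0.2379.
The CYP2C8 pathway (22% of clearance) is reduced to 0.34× activity: 0.22 × 0.34 = 0.0748.
The remaining 17% of clearance is unaffected.
New clearance relative to baseline: 0.2379 + 0.0748 + 0.17 = 0.4827.
Net systemic exposure ratio = 1 / 0.4827 = 2.07.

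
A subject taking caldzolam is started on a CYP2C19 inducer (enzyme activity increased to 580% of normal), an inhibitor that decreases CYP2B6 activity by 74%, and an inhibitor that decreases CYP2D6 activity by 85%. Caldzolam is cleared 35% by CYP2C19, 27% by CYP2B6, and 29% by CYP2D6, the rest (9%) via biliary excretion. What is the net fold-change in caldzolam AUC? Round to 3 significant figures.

The CYP2C19 pathway (35% of clearance) rises to 5.8× activity: 0.35 × 5.8 = 2.03.
The CYP2B6 pathway (27% of clearance) falls to 0.26× activity: 0.27 × 0.26 = 0.0702.
The CYP2D6 pathway (29% of clearance) is reduced to 0.15× activity: 0.29 × 0.15 = 0.0435.
The remaining 9% of clearance is unaffected.
CL_new/CL_old = 2.03 + 0.0702 + 0.0435 + 0.09 = 2.2337.
Net AUC ratio = 1 / 2.2337 = 0.448.

0.448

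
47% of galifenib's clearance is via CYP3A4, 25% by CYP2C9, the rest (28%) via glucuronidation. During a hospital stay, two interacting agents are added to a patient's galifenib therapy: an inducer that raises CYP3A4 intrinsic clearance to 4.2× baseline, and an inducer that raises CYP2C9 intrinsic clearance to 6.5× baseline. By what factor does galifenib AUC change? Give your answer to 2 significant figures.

CYP3A4: 0.47 × 4.2 = 1.974
CYP2C9: 0.25 × 6.5 = 1.625
Other: 0.28 (unchanged)
Relative clearance = 1.974 + 1.625 + 0.28 = 3.879.
Because AUC varies inversely with clearance, the combined effect is 1 / 3.879 = 0.26.

0.26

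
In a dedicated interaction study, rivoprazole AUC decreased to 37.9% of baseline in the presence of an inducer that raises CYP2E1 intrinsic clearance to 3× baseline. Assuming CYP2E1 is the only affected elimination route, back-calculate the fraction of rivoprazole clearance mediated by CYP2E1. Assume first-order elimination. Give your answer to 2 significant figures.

CL'/CL = 1 / 0.379 = 2.639
3·fm + (1 − fm) = 2.639
fm = (2.639 − 1) / (3 − 1) = 0.82

0.82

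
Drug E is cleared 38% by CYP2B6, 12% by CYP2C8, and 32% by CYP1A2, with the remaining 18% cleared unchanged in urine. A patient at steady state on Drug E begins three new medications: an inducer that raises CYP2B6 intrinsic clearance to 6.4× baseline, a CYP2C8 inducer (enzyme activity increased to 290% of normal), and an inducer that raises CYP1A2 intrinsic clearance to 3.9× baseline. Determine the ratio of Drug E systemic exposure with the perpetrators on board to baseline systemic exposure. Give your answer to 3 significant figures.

The CYP2B6 pathway (38% of clearance) rises to 6.4× activity: 0.38 × 6.4 = 2.432.
The CYP2C8 pathway (12% of clearance) increases to 2.9× activity: 0.12 × 2.9 = 0.348.
The CYP1A2 pathway (32% of clearance) rises to 3.9× activity: 0.32 × 3.9 = 1.248.
Non-CYP routes (18%) are unchanged.
CL_new/CL_old = 2.432 + 0.348 + 1.248 + 0.18 = 4.208.
Systemic exposure ∝ 1/CL: fold-change = 1 / 4.208 = 0.238.

0.238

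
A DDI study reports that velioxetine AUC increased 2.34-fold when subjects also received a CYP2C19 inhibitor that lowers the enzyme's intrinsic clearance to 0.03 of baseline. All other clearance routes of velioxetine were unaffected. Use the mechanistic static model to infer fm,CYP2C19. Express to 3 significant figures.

Write x for the fraction cleared via CYP2C19. The observed AUC change means clearance fell to 1/2.34 = 0.4274 of baseline.
Only the CYP2C19 route changed, so 0.4274 = x·0.03 + (1 − x), giving x = 0.590.

0.590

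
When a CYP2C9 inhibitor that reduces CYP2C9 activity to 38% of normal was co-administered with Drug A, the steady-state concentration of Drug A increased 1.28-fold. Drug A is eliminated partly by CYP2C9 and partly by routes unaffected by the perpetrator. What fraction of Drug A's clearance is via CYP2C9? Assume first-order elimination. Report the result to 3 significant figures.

Write x for the fraction cleared via CYP2C9. The observed steady-state concentration change means clearance fell to 1/1.28 = 0.7812 of baseline.
Setting x·0.38 + (1 − x) = 0.7812 and solving: x = (0.7812 − 1)/(0.38 − 1) = 0.353.

0.353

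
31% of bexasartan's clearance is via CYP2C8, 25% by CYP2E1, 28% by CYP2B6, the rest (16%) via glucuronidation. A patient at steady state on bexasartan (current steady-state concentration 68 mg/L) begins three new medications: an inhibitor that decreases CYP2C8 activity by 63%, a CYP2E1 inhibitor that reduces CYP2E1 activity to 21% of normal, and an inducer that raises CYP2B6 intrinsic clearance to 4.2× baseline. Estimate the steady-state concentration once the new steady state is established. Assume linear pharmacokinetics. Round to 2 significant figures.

The CYP2C8 pathway (31% of clearance) is reduced to 0.37× activity: 0.31 × 0.37 = 0.1147.
The CYP2E1 pathway (25% of clearance) drops to 0.21× activity: 0.25 × 0.21 = 0.0525.
The CYP2B6 pathway (28% of clearance) is boosted to 4.2× activity: 0.28 × 4.2 = 1.176.
Non-CYP routes (16%) are unchanged.
New clearance relative to baseline: 0.1147 + 0.0525 + 1.176 + 0.16 = 1.5032.
Steady-state concentration ∝ 1/CL: new value = 68 / 1.5032 = 45 mg/L.

45 mg/L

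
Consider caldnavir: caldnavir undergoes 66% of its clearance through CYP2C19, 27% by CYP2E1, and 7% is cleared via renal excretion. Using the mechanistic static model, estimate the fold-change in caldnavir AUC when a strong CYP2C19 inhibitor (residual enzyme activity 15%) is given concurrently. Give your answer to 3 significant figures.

2.28

The CYP2C19 pathway (66% of clearance) falls to 0.15× activity: 0.66 × 0.15 = 0.099.
CYP2E1 (27%) and the residual 7% are unaffected.
New clearance relative to baseline: 0.099 + 0.27 + 0.07 = 0.439.
Since AUC ∝ 1/CL, the ratio is 1 / 0.439 = 2.28.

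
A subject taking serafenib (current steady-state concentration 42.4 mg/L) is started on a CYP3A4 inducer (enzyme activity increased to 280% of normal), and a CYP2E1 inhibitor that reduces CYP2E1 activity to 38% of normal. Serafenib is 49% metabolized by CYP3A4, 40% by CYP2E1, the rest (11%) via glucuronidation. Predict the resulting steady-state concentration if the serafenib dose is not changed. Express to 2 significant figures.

The CYP3A4 pathway (49% of clearance) rises to 2.8× activity: 0.49 × 2.8 = 1.372.
The CYP2E1 pathway (40% of clearance) drops to 0.38× activity: 0.4 × 0.38 = 0.152.
Non-CYP routes (11%) are unchanged.
CL_new/CL_old = 1.372 + 0.152 + 0.11 = 1.634.
New steady-state concentration = 42.4 / 1.634 = 26 mg/L (concentration scales inversely with clearance).

26 mg/L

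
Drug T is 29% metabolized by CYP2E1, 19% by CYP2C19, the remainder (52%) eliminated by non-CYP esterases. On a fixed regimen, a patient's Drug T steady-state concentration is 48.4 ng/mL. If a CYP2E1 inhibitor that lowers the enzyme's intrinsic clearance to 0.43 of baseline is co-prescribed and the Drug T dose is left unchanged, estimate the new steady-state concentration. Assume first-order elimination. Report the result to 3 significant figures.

58.0 ng/mL

The CYP2E1 pathway (29% of clearance) is reduced to 0.43× activity: 0.29 × 0.43 = 0.1247.
CYP2C19 (19%) and the residual 52% are unaffected.
CL_new/CL_old = 0.1247 + 0.19 + 0.52 = 0.8347.
New steady-state concentration = baseline ÷ relative clearance = 48.4 / 0.8347 = 58.0 ng/mL.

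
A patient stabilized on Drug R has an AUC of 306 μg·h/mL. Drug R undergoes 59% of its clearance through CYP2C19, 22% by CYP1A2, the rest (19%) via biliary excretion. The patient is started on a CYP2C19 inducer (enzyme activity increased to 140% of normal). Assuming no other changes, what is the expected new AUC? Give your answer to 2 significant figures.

The CYP2C19 pathway (59% of clearance) is boosted to 1.4× activity: 0.59 × 1.4 = 0.826.
CYP1A2 (22%) and the residual 19% are unaffected.
New clearance relative to baseline: 0.826 + 0.22 + 0.19 = 1.236.
With dosing unchanged, AUC scales as 1/CL: 306 / 1.236 = 2.5 × 10² μg·h/mL.

2.5 × 10² μg·h/mL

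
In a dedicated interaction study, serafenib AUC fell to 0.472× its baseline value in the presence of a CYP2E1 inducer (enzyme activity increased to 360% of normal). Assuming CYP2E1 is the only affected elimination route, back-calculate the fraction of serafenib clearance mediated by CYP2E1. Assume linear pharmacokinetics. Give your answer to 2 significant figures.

0.43

CL'/CL = 1 / 0.472 = 2.119
3.6·fm + (1 − fm) = 2.119
fm = (2.119 − 1) / (3.6 − 1) = 0.43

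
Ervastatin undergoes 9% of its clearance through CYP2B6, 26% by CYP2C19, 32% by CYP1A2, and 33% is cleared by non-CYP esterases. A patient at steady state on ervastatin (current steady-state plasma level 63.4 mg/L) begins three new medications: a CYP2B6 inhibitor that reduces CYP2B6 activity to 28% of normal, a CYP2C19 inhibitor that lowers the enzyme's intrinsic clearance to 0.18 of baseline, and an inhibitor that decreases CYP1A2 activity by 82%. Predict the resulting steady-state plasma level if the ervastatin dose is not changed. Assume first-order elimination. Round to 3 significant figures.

138 mg/L

The CYP2B6 pathway (9% of clearance) drops to 0.28× activity: 0.09 × 0.28 = 0.0252.
The CYP2C19 pathway (26% of clearance) is reduced to 0.18× activity: 0.26 × 0.18 = 0.0468.
The CYP1A2 pathway (32% of clearance) drops to 0.18× activity: 0.32 × 0.18 = 0.0576.
Non-CYP routes (33%) are unchanged.
New clearance relative to baseline: 0.0252 + 0.0468 + 0.0576 + 0.33 = 0.4596.
Dividing the baseline by the relative clearance: 63.4 / 0.4596 = 138 mg/L.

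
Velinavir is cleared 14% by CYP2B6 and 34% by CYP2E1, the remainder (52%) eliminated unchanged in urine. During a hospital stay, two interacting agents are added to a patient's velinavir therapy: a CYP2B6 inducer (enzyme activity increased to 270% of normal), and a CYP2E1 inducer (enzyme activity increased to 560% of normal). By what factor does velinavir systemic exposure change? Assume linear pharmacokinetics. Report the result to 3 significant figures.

0.357

The CYP2B6 pathway (14% of clearance) increases to 2.7× activity: 0.14 × 2.7 = 0.378.
The CYP2E1 pathway (34% of clearance) is boosted to 5.6× activity: 0.34 × 5.6 = 1.904.
Non-CYP routes (52%) are unchanged.
CL_new/CL_old = 0.378 + 1.904 + 0.52 = 2.802.
Because systemic exposure varies inversely with clearance, the combined effect is 1 / 2.802 = 0.357.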